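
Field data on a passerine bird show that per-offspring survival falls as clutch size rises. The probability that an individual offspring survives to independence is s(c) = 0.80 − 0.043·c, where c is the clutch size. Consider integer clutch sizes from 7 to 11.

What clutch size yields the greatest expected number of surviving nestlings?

Expected surviving nestlings = c × s(c):
  c=7: 7 × 0.499 = 3.493
  c=8: 8 × 0.456 = 3.648
  c=9: 9 × 0.413 = 3.717
  c=10: 10 × 0.370 = 3.700
  c=11: 11 × 0.327 = 3.597
Maximum at c = 9 (3.717 surviving nestlings).

9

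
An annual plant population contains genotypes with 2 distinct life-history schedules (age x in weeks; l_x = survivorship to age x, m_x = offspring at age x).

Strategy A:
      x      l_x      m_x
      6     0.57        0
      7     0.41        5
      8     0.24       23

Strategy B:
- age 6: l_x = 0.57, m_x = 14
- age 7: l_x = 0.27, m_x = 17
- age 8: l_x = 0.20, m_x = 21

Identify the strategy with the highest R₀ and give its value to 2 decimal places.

Strategy A: R₀ = 0.57×0 + 0.41×5 + 0.24×23 = 7.5700
Strategy B: R₀ = 0.57×14 + 0.27×17 + 0.20×21 = 16.7700
Highest R₀: strategy B with 16.7700.

16.77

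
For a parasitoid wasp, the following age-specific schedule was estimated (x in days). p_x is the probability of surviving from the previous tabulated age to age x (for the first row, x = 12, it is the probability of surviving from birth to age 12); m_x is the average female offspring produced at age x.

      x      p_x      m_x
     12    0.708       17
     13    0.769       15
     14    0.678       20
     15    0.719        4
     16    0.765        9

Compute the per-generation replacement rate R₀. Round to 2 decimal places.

30.47

Survivorship from birth: l_x = p_12·p_13·…·p_x.
  l_12 = 0.70800
  l_13 = 0.54445
  l_14 = 0.36914
  l_15 = 0.26541
  l_16 = 0.20304
R₀ = Σ l_x m_x:
  age 12: 0.70800 × 17 = 12.0360
  age 13: 0.54445 × 15 = 8.1668
  age 14: 0.36914 × 20 = 7.3828
  age 15: 0.26541 × 4 = 1.0616
  age 16: 0.20304 × 9 = 1.8274
R₀ = 12.0360 + 8.1668 + 7.3828 + 1.0616 + 1.8274 = 30.4746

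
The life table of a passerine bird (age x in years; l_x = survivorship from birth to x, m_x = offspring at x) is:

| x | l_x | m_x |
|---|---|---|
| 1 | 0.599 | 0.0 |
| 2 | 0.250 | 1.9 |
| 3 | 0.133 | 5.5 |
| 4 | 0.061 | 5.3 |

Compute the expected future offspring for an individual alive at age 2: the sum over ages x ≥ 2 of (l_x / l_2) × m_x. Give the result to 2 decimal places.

l_2 = 0.250. Conditional survival from age 2 to x is l_x / l_2.
  x=2: (0.250/0.250) × 1.9 = 1.9000
  x=3: (0.133/0.250) × 5.5 = 2.9260
  x=4: (0.061/0.250) × 5.3 = 1.2932
Sum = 1.9000 + 2.9260 + 1.2932 = 6.1192

6.12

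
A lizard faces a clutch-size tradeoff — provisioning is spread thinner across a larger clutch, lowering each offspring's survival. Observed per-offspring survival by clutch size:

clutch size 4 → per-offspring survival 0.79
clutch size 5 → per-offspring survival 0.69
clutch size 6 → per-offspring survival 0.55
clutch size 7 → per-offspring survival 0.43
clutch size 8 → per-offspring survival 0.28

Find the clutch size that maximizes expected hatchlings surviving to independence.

Expected hatchlings surviving to independence = c × s(c):
  c=4: 4 × 0.79 = 3.160
  c=5: 5 × 0.69 = 3.450
  c=6: 6 × 0.55 = 3.300
  c=7: 7 × 0.43 = 3.010
  c=8: 8 × 0.28 = 2.240
Maximum at c = 5 (3.450 hatchlings surviving to independence).

5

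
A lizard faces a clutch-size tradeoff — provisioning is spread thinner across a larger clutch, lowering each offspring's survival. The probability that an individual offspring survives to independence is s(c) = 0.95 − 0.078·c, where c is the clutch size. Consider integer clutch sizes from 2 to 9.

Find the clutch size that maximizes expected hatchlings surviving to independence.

6

Expected hatchlings surviving to independence = c × s(c):
  c=2: 2 × 0.794 = 1.588
  c=3: 3 × 0.716 = 2.148
  c=4: 4 × 0.638 = 2.552
  c=5: 5 × 0.560 = 2.800
  c=6: 6 × 0.482 = 2.892
  c=7: 7 × 0.404 = 2.828
  c=8: 8 × 0.326 = 2.608
  c=9: 9 × 0.248 = 2.232
Maximum at c = 6 (2.892 hatchlings surviving to independence).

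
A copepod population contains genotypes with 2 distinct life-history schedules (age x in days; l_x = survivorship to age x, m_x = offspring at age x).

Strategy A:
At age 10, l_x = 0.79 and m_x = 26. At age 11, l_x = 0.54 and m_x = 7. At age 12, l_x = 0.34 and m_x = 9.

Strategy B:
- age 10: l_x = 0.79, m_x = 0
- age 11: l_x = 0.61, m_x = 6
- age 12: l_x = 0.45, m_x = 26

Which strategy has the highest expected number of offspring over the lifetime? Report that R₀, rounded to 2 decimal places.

27.38

Strategy A: R₀ = 0.79×26 + 0.54×7 + 0.34×9 = 27.3800
Strategy B: R₀ = 0.79×0 + 0.61×6 + 0.45×26 = 15.3600
Highest R₀: strategy A with 27.3800.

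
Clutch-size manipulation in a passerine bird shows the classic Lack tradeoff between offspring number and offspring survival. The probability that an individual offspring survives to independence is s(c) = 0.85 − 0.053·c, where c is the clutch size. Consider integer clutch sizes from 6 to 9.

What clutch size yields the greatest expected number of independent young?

Expected independent young = c × s(c):
  c=6: 6 × 0.532 = 3.192
  c=7: 7 × 0.479 = 3.353
  c=8: 8 × 0.426 = 3.408
  c=9: 9 × 0.373 = 3.357
Maximum at c = 8 (3.408 independent young).

8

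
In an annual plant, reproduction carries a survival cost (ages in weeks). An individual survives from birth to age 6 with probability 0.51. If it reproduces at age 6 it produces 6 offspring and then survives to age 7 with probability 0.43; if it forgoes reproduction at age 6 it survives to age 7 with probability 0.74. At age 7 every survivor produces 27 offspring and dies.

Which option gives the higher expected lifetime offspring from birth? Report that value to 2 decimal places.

breed at age 6: R₀ = 0.51 × (6 + 0.43 × 27) = 0.51 × 17.6100 = 8.9811
delay to age 7: R₀ = 0.51 × (0.74 × 27) = 0.51 × 19.9800 = 10.1898
Higher: delay to age 7 (10.1898).

10.19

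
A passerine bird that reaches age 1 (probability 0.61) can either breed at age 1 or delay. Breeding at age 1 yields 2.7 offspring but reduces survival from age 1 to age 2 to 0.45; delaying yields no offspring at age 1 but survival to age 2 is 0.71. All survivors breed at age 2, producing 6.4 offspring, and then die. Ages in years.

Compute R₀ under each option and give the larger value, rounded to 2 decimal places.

3.40

breed at age 1: R₀ = 0.61 × (2.7 + 0.45 × 6.4) = 0.61 × 5.5800 = 3.4038
delay to age 2: R₀ = 0.61 × (0.71 × 6.4) = 0.61 × 4.5440 = 2.7718
Higher: breed at age 1 (3.4038).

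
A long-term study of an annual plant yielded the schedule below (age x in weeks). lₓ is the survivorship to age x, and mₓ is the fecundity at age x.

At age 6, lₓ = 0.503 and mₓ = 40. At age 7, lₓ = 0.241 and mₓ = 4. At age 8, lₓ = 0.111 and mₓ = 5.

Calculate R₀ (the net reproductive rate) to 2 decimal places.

21.64

R₀ = Σ lₓ mₓ:
  age 6: 0.503 × 40 = 20.1200
  age 7: 0.241 × 4 = 0.9640
  age 8: 0.111 × 5 = 0.5550
R₀ = 20.1200 + 0.9640 + 0.5550 = 21.6390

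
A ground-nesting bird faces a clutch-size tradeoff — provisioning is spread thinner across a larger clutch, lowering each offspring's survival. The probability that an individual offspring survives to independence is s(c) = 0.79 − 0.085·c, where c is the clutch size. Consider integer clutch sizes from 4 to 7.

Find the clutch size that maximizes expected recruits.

5

Expected recruits = c × s(c):
  c=4: 4 × 0.450 = 1.800
  c=5: 5 × 0.365 = 1.825
  c=6: 6 × 0.280 = 1.680
  c=7: 7 × 0.195 = 1.365
Maximum at c = 5 (1.825 recruits).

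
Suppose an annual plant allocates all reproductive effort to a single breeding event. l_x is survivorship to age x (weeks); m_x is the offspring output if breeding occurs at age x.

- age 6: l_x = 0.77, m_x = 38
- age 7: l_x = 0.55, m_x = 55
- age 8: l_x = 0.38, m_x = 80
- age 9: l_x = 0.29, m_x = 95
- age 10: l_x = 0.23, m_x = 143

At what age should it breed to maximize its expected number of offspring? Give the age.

10

Expected offspring if breeding at age x = l_x × m_x:
  age 6: 0.77 × 38 = 29.260
  age 7: 0.55 × 55 = 30.250
  age 8: 0.38 × 80 = 30.400
  age 9: 0.29 × 95 = 27.550
  age 10: 0.23 × 143 = 32.890
Maximum at age 10 (32.890).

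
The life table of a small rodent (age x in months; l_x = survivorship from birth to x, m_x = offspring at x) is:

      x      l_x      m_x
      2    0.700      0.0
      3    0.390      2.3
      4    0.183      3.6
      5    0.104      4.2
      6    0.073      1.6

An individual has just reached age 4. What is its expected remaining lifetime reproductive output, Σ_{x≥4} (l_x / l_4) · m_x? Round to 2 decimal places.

6.63

l_4 = 0.183. Conditional survival from age 4 to x is l_x / l_4.
  x=4: (0.183/0.183) × 3.6 = 3.6000
  x=5: (0.104/0.183) × 4.2 = 2.3869
  x=6: (0.073/0.183) × 1.6 = 0.6383
Sum = 3.6000 + 2.3869 + 0.6383 = 6.6251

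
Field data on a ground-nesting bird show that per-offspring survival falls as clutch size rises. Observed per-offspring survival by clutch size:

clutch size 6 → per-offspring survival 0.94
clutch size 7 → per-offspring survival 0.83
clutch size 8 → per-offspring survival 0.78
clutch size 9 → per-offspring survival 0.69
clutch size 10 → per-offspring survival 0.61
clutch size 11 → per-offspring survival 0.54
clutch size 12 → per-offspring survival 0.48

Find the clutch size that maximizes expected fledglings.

8

Expected fledglings = c × s(c):
  c=6: 6 × 0.94 = 5.640
  c=7: 7 × 0.83 = 5.810
  c=8: 8 × 0.78 = 6.240
  c=9: 9 × 0.69 = 6.210
  c=10: 10 × 0.61 = 6.100
  c=11: 11 × 0.54 = 5.940
  c=12: 12 × 0.48 = 5.760
Maximum at c = 8 (6.240 fledglings).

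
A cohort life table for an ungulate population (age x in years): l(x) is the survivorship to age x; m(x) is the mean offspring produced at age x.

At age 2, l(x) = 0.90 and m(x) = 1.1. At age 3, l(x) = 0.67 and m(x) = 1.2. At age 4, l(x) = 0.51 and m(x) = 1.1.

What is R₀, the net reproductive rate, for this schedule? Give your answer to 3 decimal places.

R₀ = Σ l(x) m(x):
  age 2: 0.90 × 1.1 = 0.9900
  age 3: 0.67 × 1.2 = 0.8040
  age 4: 0.51 × 1.1 = 0.5610
R₀ = 0.9900 + 0.8040 + 0.5610 = 2.3550

2.355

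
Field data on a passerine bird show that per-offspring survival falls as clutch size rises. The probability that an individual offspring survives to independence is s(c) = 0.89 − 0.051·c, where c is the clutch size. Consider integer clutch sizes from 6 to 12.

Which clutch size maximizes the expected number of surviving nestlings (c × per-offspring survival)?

Expected surviving nestlings = c × s(c):
  c=6: 6 × 0.584 = 3.504
  c=7: 7 × 0.533 = 3.731
  c=8: 8 × 0.482 = 3.856
  c=9: 9 × 0.431 = 3.879
  c=10: 10 × 0.380 = 3.800
  c=11: 11 × 0.329 = 3.619
  c=12: 12 × 0.278 = 3.336
Maximum at c = 9 (3.879 surviving nestlings).

9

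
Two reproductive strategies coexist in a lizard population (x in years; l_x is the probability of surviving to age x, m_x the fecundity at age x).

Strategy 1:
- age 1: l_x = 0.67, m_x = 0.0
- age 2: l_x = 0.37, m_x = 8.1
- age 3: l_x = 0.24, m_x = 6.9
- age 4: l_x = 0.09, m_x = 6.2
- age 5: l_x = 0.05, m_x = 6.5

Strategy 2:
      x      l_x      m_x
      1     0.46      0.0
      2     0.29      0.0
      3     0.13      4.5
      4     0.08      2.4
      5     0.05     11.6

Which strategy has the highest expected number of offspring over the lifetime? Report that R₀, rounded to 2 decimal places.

Strategy 1: R₀ = 0.67×0.0 + 0.37×8.1 + 0.24×6.9 + 0.09×6.2 + 0.05×6.5 = 5.5360
Strategy 2: R₀ = 0.46×0.0 + 0.29×0.0 + 0.13×4.5 + 0.08×2.4 + 0.05×11.6 = 1.3570
Highest R₀: strategy 1 with 5.5360.

5.54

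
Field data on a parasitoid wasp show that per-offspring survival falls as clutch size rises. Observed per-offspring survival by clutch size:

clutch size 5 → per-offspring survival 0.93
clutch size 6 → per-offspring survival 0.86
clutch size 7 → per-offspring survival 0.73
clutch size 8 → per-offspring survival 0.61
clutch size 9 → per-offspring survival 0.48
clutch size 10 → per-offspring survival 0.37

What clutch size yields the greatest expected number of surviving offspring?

Expected surviving offspring = c × s(c):
  c=5: 5 × 0.93 = 4.650
  c=6: 6 × 0.86 = 5.160
  c=7: 7 × 0.73 = 5.110
  c=8: 8 × 0.61 = 4.880
  c=9: 9 × 0.48 = 4.320
  c=10: 10 × 0.37 = 3.700
Maximum at c = 6 (5.160 surviving offspring).

6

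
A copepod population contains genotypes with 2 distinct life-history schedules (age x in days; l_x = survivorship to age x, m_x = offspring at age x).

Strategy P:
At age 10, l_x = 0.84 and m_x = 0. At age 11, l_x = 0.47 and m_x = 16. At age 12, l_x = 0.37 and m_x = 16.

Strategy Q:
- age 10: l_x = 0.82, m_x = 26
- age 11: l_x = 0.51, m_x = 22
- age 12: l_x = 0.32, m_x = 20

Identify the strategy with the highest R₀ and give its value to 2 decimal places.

Strategy P: R₀ = 0.84×0 + 0.47×16 + 0.37×16 = 13.4400
Strategy Q: R₀ = 0.82×26 + 0.51×22 + 0.32×20 = 38.9400
Highest R₀: strategy Q with 38.9400.

38.94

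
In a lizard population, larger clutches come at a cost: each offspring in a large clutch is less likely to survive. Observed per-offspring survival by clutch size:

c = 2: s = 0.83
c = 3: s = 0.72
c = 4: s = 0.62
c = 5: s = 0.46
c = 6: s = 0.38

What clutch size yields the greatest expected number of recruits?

Expected recruits = c × s(c):
  c=2: 2 × 0.83 = 1.660
  c=3: 3 × 0.72 = 2.160
  c=4: 4 × 0.62 = 2.480
  c=5: 5 × 0.46 = 2.300
  c=6: 6 × 0.38 = 2.280
Maximum at c = 4 (2.480 recruits).

4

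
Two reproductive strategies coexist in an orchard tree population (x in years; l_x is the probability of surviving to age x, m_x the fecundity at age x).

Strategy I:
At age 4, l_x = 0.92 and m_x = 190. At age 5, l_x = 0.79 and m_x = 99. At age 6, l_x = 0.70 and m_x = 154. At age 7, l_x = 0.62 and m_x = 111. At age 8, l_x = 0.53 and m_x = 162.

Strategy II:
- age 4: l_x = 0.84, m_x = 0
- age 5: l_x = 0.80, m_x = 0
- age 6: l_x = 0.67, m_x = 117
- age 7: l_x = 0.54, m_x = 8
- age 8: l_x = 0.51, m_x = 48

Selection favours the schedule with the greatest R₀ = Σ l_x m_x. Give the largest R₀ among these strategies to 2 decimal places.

Strategy I: R₀ = 0.92×190 + 0.79×99 + 0.70×154 + 0.62×111 + 0.53×162 = 515.4900
Strategy II: R₀ = 0.84×0 + 0.80×0 + 0.67×117 + 0.54×8 + 0.51×48 = 107.1900
Highest R₀: strategy I with 515.4900.

515.49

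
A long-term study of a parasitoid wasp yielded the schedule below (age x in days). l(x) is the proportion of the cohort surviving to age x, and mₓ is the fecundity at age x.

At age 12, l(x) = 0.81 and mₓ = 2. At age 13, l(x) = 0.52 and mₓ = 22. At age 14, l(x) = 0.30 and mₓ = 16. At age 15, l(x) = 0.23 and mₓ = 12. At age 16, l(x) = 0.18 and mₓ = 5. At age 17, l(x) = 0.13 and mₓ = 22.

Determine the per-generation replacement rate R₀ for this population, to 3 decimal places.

24.380

R₀ = Σ l(x) mₓ:
  age 12: 0.81 × 2 = 1.6200
  age 13: 0.52 × 22 = 11.4400
  age 14: 0.30 × 16 = 4.8000
  age 15: 0.23 × 12 = 2.7600
  age 16: 0.18 × 5 = 0.9000
  age 17: 0.13 × 22 = 2.8600
R₀ = 1.6200 + 11.4400 + 4.8000 + 2.7600 + 0.9000 + 2.8600 = 24.3800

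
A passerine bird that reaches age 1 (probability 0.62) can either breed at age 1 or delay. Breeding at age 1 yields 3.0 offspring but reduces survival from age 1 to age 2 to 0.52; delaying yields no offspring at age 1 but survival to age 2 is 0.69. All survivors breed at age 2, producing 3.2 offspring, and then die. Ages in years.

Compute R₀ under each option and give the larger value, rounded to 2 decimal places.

2.89

breed at age 1: R₀ = 0.62 × (3.0 + 0.52 × 3.2) = 0.62 × 4.6640 = 2.8917
delay to age 2: R₀ = 0.62 × (0.69 × 3.2) = 0.62 × 2.2080 = 1.3690
Higher: breed at age 1 (2.8917).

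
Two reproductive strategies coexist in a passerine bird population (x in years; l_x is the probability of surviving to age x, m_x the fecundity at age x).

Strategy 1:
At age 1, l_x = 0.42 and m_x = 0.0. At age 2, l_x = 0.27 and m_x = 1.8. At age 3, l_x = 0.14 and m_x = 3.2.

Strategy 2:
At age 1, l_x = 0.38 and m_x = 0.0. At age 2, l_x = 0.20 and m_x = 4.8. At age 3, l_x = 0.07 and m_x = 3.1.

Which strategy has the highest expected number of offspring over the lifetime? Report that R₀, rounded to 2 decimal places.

Strategy 1: R₀ = 0.42×0.0 + 0.27×1.8 + 0.14×3.2 = 0.9340
Strategy 2: R₀ = 0.38×0.0 + 0.20×4.8 + 0.07×3.1 = 1.1770
Highest R₀: strategy 2 with 1.1770.

1.18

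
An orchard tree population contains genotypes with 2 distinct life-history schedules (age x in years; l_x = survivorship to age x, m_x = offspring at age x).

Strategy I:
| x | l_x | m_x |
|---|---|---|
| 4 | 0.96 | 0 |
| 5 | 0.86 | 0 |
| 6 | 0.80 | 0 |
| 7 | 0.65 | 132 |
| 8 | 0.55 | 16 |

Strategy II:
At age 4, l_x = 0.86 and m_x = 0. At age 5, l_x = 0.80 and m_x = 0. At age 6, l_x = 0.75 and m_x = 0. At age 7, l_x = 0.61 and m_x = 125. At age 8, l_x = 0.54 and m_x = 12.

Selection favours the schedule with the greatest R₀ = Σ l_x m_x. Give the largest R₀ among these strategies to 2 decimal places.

Strategy I: R₀ = 0.96×0 + 0.86×0 + 0.80×0 + 0.65×132 + 0.55×16 = 94.6000
Strategy II: R₀ = 0.86×0 + 0.80×0 + 0.75×0 + 0.61×125 + 0.54×12 = 82.7300
Highest R₀: strategy I with 94.6000.

94.60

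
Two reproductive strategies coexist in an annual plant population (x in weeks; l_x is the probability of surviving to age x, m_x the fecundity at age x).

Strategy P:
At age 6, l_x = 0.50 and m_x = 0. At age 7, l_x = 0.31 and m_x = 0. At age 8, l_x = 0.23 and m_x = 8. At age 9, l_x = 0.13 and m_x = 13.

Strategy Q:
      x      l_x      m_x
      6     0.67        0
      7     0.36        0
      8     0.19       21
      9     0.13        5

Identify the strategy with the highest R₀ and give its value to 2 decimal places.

4.64

Strategy P: R₀ = 0.50×0 + 0.31×0 + 0.23×8 + 0.13×13 = 3.5300
Strategy Q: R₀ = 0.67×0 + 0.36×0 + 0.19×21 + 0.13×5 = 4.6400
Highest R₀: strategy Q with 4.6400.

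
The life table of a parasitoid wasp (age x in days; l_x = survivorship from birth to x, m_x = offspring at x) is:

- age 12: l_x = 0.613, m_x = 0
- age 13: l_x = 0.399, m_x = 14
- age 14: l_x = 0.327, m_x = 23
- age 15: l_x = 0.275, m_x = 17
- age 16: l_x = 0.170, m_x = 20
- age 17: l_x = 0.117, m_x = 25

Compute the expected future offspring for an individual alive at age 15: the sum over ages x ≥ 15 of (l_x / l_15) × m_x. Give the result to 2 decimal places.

40.00

l_15 = 0.275. Conditional survival from age 15 to x is l_x / l_15.
  x=15: (0.275/0.275) × 17 = 17.0000
  x=16: (0.170/0.275) × 20 = 12.3636
  x=17: (0.117/0.275) × 25 = 10.6364
Sum = 17.0000 + 12.3636 + 10.6364 = 40.0000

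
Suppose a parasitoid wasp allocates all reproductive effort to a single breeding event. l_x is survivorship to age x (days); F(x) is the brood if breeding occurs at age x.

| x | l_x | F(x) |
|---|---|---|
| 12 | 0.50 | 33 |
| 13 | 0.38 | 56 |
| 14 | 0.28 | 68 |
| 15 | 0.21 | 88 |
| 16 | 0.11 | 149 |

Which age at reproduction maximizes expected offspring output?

Expected offspring if breeding at age x = l_x × F(x):
  age 12: 0.50 × 33 = 16.500
  age 13: 0.38 × 56 = 21.280
  age 14: 0.28 × 68 = 19.040
  age 15: 0.21 × 88 = 18.480
  age 16: 0.11 × 149 = 16.390
Maximum at age 13 (21.280).

13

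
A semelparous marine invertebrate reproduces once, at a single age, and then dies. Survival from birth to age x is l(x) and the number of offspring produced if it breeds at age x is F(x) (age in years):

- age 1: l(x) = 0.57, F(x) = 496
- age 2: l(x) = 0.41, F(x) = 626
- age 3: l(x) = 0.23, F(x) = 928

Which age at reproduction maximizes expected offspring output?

Expected offspring if breeding at age x = l(x) × F(x):
  age 1: 0.57 × 496 = 282.720
  age 2: 0.41 × 626 = 256.660
  age 3: 0.23 × 928 = 213.440
Maximum at age 1 (282.720).

1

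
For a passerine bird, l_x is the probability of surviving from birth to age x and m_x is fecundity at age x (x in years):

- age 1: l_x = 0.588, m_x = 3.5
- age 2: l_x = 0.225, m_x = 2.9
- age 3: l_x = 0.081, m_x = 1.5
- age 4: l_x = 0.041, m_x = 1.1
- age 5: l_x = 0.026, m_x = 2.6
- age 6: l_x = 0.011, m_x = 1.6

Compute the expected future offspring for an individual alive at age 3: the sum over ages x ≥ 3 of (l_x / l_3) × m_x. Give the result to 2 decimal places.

3.11

l_3 = 0.081. Conditional survival from age 3 to x is l_x / l_3.
  x=3: (0.081/0.081) × 1.5 = 1.5000
  x=4: (0.041/0.081) × 1.1 = 0.5568
  x=5: (0.026/0.081) × 2.6 = 0.8346
  x=6: (0.011/0.081) × 1.6 = 0.2173
Sum = 1.5000 + 0.5568 + 0.8346 + 0.2173 = 3.1086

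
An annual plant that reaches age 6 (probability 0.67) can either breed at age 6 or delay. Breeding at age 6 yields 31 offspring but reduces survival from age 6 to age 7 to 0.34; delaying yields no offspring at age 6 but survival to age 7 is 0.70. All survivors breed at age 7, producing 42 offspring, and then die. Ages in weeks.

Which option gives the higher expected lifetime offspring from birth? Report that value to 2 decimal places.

30.34

breed at age 6: R₀ = 0.67 × (31 + 0.34 × 42) = 0.67 × 45.2800 = 30.3376
delay to age 7: R₀ = 0.67 × (0.70 × 42) = 0.67 × 29.4000 = 19.6980
Higher: breed at age 6 (30.3376).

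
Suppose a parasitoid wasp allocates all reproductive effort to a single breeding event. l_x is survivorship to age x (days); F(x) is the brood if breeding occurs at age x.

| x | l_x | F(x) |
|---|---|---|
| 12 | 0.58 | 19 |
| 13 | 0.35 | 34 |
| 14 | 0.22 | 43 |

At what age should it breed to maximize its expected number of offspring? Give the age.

Expected offspring if breeding at age x = l_x × F(x):
  age 12: 0.58 × 19 = 11.020
  age 13: 0.35 × 34 = 11.900
  age 14: 0.22 × 43 = 9.460
Maximum at age 13 (11.900).

13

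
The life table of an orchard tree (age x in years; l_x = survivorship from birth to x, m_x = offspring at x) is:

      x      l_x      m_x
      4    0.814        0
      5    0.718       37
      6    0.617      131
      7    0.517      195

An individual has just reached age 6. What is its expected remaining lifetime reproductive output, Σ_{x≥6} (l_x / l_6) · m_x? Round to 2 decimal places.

294.40

l_6 = 0.617. Conditional survival from age 6 to x is l_x / l_6.
  x=6: (0.617/0.617) × 131 = 131.0000
  x=7: (0.517/0.617) × 195 = 163.3955
Sum = 131.0000 + 163.3955 = 294.3955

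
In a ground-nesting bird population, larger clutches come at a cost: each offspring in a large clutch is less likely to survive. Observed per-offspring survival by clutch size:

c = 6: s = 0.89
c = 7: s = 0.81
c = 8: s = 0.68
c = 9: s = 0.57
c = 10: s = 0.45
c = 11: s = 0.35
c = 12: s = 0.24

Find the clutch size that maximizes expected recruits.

Expected recruits = c × s(c):
  c=6: 6 × 0.89 = 5.340
  c=7: 7 × 0.81 = 5.670
  c=8: 8 × 0.68 = 5.440
  c=9: 9 × 0.57 = 5.130
  c=10: 10 × 0.45 = 4.500
  c=11: 11 × 0.35 = 3.850
  c=12: 12 × 0.24 = 2.880
Maximum at c = 7 (5.670 recruits).

7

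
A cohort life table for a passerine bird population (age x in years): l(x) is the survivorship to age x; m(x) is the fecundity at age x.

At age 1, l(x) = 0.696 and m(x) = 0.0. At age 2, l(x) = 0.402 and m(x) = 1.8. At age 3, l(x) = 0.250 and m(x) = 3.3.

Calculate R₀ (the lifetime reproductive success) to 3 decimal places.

1.549

R₀ = Σ l(x) m(x):
  age 1: 0.696 × 0.0 = 0.0000
  age 2: 0.402 × 1.8 = 0.7236
  age 3: 0.250 × 3.3 = 0.8250
R₀ = 0.0000 + 0.7236 + 0.8250 = 1.5486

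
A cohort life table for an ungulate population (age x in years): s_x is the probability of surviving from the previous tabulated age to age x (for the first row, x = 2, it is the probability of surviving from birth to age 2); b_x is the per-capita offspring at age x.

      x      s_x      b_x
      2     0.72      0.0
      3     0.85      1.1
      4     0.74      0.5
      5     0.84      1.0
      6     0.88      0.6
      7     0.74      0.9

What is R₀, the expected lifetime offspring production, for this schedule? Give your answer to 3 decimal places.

Survivorship from birth: l_x = s_2·s_3·…·s_x.
  l_2 = 0.72000
  l_3 = 0.61200
  l_4 = 0.45288
  l_5 = 0.38042
  l_6 = 0.33477
  l_7 = 0.24773
R₀ = Σ l_x b_x:
  age 2: 0.72000 × 0.0 = 0.0000
  age 3: 0.61200 × 1.1 = 0.6732
  age 4: 0.45288 × 0.5 = 0.2264
  age 5: 0.38042 × 1.0 = 0.3804
  age 6: 0.33477 × 0.6 = 0.2009
  age 7: 0.24773 × 0.9 = 0.2230
R₀ = 0.0000 + 0.6732 + 0.2264 + 0.3804 + 0.2009 + 0.2230 = 1.7039

1.704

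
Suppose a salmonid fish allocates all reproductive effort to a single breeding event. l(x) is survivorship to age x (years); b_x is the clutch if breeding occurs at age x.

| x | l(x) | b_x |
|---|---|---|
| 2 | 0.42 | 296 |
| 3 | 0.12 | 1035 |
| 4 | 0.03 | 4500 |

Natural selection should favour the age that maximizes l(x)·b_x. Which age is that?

4

Expected offspring if breeding at age x = l(x) × b_x:
  age 2: 0.42 × 296 = 124.320
  age 3: 0.12 × 1035 = 124.200
  age 4: 0.03 × 4500 = 135.000
Maximum at age 4 (135.000).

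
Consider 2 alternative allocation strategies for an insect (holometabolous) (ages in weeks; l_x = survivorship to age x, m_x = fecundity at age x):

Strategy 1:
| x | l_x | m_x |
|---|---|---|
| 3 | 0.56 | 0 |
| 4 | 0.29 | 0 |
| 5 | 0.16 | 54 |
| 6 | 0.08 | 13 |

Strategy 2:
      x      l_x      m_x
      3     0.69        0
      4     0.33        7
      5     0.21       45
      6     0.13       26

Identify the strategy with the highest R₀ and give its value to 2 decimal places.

15.14

Strategy 1: R₀ = 0.56×0 + 0.29×0 + 0.16×54 + 0.08×13 = 9.6800
Strategy 2: R₀ = 0.69×0 + 0.33×7 + 0.21×45 + 0.13×26 = 15.1400
Highest R₀: strategy 2 with 15.1400.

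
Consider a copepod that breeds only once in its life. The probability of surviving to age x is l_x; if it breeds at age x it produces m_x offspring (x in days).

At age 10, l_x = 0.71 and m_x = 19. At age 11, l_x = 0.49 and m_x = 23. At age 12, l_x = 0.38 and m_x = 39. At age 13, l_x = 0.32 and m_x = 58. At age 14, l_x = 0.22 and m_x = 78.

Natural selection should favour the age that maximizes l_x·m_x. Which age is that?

13

Expected offspring if breeding at age x = l_x × m_x:
  age 10: 0.71 × 19 = 13.490
  age 11: 0.49 × 23 = 11.270
  age 12: 0.38 × 39 = 14.820
  age 13: 0.32 × 58 = 18.560
  age 14: 0.22 × 78 = 17.160
Maximum at age 13 (18.560).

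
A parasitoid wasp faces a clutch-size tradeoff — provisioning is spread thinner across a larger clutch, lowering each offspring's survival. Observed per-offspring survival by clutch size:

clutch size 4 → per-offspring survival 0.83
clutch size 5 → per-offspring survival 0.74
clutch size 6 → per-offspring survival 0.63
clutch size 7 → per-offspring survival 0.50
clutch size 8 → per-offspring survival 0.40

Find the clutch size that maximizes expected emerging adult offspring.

6

Expected emerging adult offspring = c × s(c):
  c=4: 4 × 0.83 = 3.320
  c=5: 5 × 0.74 = 3.700
  c=6: 6 × 0.63 = 3.780
  c=7: 7 × 0.50 = 3.500
  c=8: 8 × 0.40 = 3.200
Maximum at c = 6 (3.780 emerging adult offspring).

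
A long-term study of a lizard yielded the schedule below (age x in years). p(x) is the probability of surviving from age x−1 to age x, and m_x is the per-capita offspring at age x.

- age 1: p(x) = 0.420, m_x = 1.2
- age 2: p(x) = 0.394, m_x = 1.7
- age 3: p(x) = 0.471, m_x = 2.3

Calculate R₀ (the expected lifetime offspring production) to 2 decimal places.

Survivorship from birth: l_x = p_1·p_2·…·p_x.
  l_1 = 0.42000
  l_2 = 0.16548
  l_3 = 0.07794
R₀ = Σ l_x m_x:
  age 1: 0.42000 × 1.2 = 0.5040
  age 2: 0.16548 × 1.7 = 0.2813
  age 3: 0.07794 × 2.3 = 0.1793
R₀ = 0.5040 + 0.2813 + 0.1793 = 0.9646

0.96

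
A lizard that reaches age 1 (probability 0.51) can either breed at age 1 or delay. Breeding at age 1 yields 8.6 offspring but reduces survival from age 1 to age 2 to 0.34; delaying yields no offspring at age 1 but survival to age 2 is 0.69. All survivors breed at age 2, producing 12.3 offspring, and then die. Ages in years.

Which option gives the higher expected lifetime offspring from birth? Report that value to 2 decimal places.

6.52

breed at age 1: R₀ = 0.51 × (8.6 + 0.34 × 12.3) = 0.51 × 12.7820 = 6.5188
delay to age 2: R₀ = 0.51 × (0.69 × 12.3) = 0.51 × 8.4870 = 4.3284
Higher: breed at age 1 (6.5188).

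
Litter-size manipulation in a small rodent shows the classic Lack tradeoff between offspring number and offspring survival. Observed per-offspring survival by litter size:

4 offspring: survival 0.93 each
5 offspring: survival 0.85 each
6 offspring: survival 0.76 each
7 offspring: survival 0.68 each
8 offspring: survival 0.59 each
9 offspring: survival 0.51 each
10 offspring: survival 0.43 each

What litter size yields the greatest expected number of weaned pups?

Expected weaned pups = c × s(c):
  c=4: 4 × 0.93 = 3.720
  c=5: 5 × 0.85 = 4.250
  c=6: 6 × 0.76 = 4.560
  c=7: 7 × 0.68 = 4.760
  c=8: 8 × 0.59 = 4.720
  c=9: 9 × 0.51 = 4.590
  c=10: 10 × 0.43 = 4.300
Maximum at c = 7 (4.760 weaned pups).

7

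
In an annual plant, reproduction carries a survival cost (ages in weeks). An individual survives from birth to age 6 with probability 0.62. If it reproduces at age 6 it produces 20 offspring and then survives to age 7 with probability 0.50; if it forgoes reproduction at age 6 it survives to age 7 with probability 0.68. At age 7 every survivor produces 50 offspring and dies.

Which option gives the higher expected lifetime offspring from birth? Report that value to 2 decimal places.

27.90

breed at age 6: R₀ = 0.62 × (20 + 0.50 × 50) = 0.62 × 45.0000 = 27.9000
delay to age 7: R₀ = 0.62 × (0.68 × 50) = 0.62 × 34.0000 = 21.0800
Higher: breed at age 6 (27.9000).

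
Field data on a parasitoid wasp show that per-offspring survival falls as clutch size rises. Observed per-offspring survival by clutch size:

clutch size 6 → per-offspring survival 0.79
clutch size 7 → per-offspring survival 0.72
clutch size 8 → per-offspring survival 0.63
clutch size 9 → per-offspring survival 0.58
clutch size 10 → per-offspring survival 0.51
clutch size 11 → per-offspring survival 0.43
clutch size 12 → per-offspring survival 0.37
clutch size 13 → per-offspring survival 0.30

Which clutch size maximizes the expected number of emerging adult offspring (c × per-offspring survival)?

9

Expected emerging adult offspring = c × s(c):
  c=6: 6 × 0.79 = 4.740
  c=7: 7 × 0.72 = 5.040
  c=8: 8 × 0.63 = 5.040
  c=9: 9 × 0.58 = 5.220
  c=10: 10 × 0.51 = 5.100
  c=11: 11 × 0.43 = 4.730
  c=12: 12 × 0.37 = 4.440
  c=13: 13 × 0.30 = 3.900
Maximum at c = 9 (5.220 emerging adult offspring).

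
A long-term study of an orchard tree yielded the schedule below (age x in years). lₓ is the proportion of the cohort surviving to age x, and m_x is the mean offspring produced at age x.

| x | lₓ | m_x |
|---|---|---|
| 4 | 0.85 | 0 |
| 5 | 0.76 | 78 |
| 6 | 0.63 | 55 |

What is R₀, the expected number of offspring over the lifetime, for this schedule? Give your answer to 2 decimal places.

93.93

R₀ = Σ lₓ m_x:
  age 4: 0.85 × 0 = 0.0000
  age 5: 0.76 × 78 = 59.2800
  age 6: 0.63 × 55 = 34.6500
R₀ = 0.0000 + 59.2800 + 34.6500 = 93.9300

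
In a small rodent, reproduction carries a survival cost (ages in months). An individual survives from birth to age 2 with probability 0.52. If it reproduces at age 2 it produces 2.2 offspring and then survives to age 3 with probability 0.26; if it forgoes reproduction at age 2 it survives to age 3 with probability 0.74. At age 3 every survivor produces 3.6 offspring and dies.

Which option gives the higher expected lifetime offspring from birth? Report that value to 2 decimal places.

1.63

breed at age 2: R₀ = 0.52 × (2.2 + 0.26 × 3.6) = 0.52 × 3.1360 = 1.6307
delay to age 3: R₀ = 0.52 × (0.74 × 3.6) = 0.52 × 2.6640 = 1.3853
Higher: breed at age 2 (1.6307).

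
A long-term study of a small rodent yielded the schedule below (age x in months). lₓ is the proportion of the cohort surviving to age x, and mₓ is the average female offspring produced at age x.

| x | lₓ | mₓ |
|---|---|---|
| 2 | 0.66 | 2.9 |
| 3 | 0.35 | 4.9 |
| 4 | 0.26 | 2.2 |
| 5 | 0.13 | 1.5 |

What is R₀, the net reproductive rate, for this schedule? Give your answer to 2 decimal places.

R₀ = Σ lₓ mₓ:
  age 2: 0.66 × 2.9 = 1.9140
  age 3: 0.35 × 4.9 = 1.7150
  age 4: 0.26 × 2.2 = 0.5720
  age 5: 0.13 × 1.5 = 0.1950
R₀ = 1.9140 + 1.7150 + 0.5720 + 0.1950 = 4.3960

4.40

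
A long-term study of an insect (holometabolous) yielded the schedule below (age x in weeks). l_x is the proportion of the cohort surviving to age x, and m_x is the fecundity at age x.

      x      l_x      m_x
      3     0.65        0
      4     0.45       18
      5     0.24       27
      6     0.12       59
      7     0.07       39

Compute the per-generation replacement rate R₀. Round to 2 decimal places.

R₀ = Σ l_x m_x:
  age 3: 0.65 × 0 = 0.0000
  age 4: 0.45 × 18 = 8.1000
  age 5: 0.24 × 27 = 6.4800
  age 6: 0.12 × 59 = 7.0800
  age 7: 0.07 × 39 = 2.7300
R₀ = 0.0000 + 8.1000 + 6.4800 + 7.0800 + 2.7300 = 24.3900

24.39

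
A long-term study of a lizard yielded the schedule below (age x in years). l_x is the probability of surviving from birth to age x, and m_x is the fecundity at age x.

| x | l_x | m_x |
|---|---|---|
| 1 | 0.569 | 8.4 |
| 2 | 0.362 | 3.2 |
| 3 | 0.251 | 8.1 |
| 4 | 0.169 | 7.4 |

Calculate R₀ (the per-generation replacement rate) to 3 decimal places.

9.222

R₀ = Σ l_x m_x:
  age 1: 0.569 × 8.4 = 4.7796
  age 2: 0.362 × 3.2 = 1.1584
  age 3: 0.251 × 8.1 = 2.0331
  age 4: 0.169 × 7.4 = 1.2506
R₀ = 4.7796 + 1.1584 + 2.0331 + 1.2506 = 9.2217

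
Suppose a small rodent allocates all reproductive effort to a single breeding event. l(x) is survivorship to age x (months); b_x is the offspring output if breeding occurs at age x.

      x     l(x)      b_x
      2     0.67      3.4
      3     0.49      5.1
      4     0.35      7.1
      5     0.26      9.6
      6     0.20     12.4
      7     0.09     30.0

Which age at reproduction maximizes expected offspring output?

7

Expected offspring if breeding at age x = l(x) × b_x:
  age 2: 0.67 × 3.4 = 2.278
  age 3: 0.49 × 5.1 = 2.499
  age 4: 0.35 × 7.1 = 2.485
  age 5: 0.26 × 9.6 = 2.496
  age 6: 0.20 × 12.4 = 2.480
  age 7: 0.09 × 30.0 = 2.700
Maximum at age 7 (2.700).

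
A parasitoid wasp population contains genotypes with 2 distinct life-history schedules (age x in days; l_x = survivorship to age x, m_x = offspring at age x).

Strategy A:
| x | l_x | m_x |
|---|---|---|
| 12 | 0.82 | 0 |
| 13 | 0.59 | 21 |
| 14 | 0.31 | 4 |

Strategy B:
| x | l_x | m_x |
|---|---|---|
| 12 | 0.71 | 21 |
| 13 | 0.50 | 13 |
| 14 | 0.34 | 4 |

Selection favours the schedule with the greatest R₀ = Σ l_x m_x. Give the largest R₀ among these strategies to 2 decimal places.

22.77

Strategy A: R₀ = 0.82×0 + 0.59×21 + 0.31×4 = 13.6300
Strategy B: R₀ = 0.71×21 + 0.50×13 + 0.34×4 = 22.7700
Highest R₀: strategy B with 22.7700.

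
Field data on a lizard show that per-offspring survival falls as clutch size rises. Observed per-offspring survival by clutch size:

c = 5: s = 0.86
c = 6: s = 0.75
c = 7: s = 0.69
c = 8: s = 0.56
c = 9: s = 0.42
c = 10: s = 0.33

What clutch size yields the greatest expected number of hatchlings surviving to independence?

Expected hatchlings surviving to independence = c × s(c):
  c=5: 5 × 0.86 = 4.300
  c=6: 6 × 0.75 = 4.500
  c=7: 7 × 0.69 = 4.830
  c=8: 8 × 0.56 = 4.480
  c=9: 9 × 0.42 = 3.780
  c=10: 10 × 0.33 = 3.300
Maximum at c = 7 (4.830 hatchlings surviving to independence).

7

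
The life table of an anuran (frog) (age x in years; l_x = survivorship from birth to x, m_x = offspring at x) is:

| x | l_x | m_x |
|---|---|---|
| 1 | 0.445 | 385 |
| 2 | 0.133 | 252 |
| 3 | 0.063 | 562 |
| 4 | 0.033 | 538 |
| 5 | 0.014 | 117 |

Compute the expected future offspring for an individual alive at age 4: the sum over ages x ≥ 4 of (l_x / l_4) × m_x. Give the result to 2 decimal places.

587.64

l_4 = 0.033. Conditional survival from age 4 to x is l_x / l_4.
  x=4: (0.033/0.033) × 538 = 538.0000
  x=5: (0.014/0.033) × 117 = 49.6364
Sum = 538.0000 + 49.6364 = 587.6364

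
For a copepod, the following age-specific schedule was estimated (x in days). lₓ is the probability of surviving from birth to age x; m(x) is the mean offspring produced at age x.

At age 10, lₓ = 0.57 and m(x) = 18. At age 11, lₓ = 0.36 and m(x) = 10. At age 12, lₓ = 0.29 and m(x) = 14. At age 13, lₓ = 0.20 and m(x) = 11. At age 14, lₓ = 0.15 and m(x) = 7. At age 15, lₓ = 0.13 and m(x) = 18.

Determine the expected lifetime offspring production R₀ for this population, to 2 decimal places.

23.51

R₀ = Σ lₓ m(x):
  age 10: 0.57 × 18 = 10.2600
  age 11: 0.36 × 10 = 3.6000
  age 12: 0.29 × 14 = 4.0600
  age 13: 0.20 × 11 = 2.2000
  age 14: 0.15 × 7 = 1.0500
  age 15: 0.13 × 18 = 2.3400
R₀ = 10.2600 + 3.6000 + 4.0600 + 2.2000 + 1.0500 + 2.3400 = 23.5100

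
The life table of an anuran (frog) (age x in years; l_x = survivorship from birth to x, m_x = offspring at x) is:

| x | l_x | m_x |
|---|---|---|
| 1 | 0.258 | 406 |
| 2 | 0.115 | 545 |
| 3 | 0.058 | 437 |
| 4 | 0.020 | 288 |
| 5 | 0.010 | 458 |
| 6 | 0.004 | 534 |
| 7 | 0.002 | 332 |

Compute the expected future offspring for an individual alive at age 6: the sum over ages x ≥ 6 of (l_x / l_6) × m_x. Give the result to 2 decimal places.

700.00

l_6 = 0.004. Conditional survival from age 6 to x is l_x / l_6.
  x=6: (0.004/0.004) × 534 = 534.0000
  x=7: (0.002/0.004) × 332 = 166.0000
Sum = 534.0000 + 166.0000 = 700.0000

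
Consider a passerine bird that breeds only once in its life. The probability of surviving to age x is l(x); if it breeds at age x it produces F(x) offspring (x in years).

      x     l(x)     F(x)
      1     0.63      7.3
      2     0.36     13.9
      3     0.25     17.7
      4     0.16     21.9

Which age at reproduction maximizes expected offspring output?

2

Expected offspring if breeding at age x = l(x) × F(x):
  age 1: 0.63 × 7.3 = 4.599
  age 2: 0.36 × 13.9 = 5.004
  age 3: 0.25 × 17.7 = 4.425
  age 4: 0.16 × 21.9 = 3.504
Maximum at age 2 (5.004).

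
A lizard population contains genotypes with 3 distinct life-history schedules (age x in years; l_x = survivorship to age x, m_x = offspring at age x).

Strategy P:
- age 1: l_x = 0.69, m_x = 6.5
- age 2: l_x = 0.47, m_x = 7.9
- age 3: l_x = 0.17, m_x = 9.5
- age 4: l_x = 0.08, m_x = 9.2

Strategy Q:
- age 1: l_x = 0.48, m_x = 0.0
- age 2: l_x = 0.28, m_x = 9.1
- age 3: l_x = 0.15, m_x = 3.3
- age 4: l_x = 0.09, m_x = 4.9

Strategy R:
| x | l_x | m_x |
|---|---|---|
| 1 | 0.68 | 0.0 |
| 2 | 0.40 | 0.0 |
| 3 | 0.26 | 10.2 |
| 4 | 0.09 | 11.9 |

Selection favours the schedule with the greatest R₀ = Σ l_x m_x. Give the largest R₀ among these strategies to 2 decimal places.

Strategy P: R₀ = 0.69×6.5 + 0.47×7.9 + 0.17×9.5 + 0.08×9.2 = 10.5490
Strategy Q: R₀ = 0.48×0.0 + 0.28×9.1 + 0.15×3.3 + 0.09×4.9 = 3.4840
Strategy R: R₀ = 0.68×0.0 + 0.40×0.0 + 0.26×10.2 + 0.09×11.9 = 3.7230
Highest R₀: strategy P with 10.5490.

10.55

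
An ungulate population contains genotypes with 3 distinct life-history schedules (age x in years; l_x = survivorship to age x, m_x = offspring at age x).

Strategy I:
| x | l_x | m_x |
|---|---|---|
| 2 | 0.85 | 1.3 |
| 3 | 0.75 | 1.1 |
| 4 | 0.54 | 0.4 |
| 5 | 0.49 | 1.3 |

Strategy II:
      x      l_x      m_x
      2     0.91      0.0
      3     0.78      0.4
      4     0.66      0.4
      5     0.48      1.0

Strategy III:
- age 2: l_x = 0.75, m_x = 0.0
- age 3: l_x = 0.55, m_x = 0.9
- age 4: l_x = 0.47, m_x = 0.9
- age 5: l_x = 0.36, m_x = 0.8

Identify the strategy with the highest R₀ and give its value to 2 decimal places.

Strategy I: R₀ = 0.85×1.3 + 0.75×1.1 + 0.54×0.4 + 0.49×1.3 = 2.7830
Strategy II: R₀ = 0.91×0.0 + 0.78×0.4 + 0.66×0.4 + 0.48×1.0 = 1.0560
Strategy III: R₀ = 0.75×0.0 + 0.55×0.9 + 0.47×0.9 + 0.36×0.8 = 1.2060
Highest R₀: strategy I with 2.7830.

2.78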